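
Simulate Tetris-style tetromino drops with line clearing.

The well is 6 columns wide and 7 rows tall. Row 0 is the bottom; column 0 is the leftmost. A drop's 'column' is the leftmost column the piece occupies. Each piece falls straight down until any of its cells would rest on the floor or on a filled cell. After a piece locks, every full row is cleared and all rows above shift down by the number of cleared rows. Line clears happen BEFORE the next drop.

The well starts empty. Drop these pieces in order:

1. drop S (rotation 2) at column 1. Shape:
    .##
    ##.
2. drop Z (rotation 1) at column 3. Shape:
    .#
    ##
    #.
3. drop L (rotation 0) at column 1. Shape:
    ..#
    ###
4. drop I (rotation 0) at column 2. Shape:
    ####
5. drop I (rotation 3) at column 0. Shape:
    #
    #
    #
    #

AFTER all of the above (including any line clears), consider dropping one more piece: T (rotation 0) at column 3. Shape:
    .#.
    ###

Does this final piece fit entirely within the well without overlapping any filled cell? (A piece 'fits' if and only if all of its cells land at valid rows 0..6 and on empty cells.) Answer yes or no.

Drop 1: S rot2 at col 1 lands with bottom-row=0; cleared 0 line(s) (total 0); column heights now [0 1 2 2 0 0], max=2
Drop 2: Z rot1 at col 3 lands with bottom-row=2; cleared 0 line(s) (total 0); column heights now [0 1 2 4 5 0], max=5
Drop 3: L rot0 at col 1 lands with bottom-row=4; cleared 0 line(s) (total 0); column heights now [0 5 5 6 5 0], max=6
Drop 4: I rot0 at col 2 lands with bottom-row=6; cleared 0 line(s) (total 0); column heights now [0 5 7 7 7 7], max=7
Drop 5: I rot3 at col 0 lands with bottom-row=0; cleared 0 line(s) (total 0); column heights now [4 5 7 7 7 7], max=7
Test piece T rot0 at col 3 (width 3): heights before test = [4 5 7 7 7 7]; fits = False

Answer: no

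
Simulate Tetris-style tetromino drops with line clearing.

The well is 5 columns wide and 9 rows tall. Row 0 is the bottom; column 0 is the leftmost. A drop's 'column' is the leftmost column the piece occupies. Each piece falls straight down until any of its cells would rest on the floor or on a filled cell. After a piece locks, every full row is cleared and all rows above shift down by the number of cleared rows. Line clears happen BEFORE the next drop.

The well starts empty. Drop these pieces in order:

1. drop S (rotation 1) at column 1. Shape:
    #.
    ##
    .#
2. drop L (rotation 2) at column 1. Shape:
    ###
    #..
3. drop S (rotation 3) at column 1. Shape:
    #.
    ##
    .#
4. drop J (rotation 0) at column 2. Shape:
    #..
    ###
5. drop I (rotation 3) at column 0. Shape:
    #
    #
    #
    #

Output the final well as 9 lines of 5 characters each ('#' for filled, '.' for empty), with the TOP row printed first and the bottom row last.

Drop 1: S rot1 at col 1 lands with bottom-row=0; cleared 0 line(s) (total 0); column heights now [0 3 2 0 0], max=3
Drop 2: L rot2 at col 1 lands with bottom-row=3; cleared 0 line(s) (total 0); column heights now [0 5 5 5 0], max=5
Drop 3: S rot3 at col 1 lands with bottom-row=5; cleared 0 line(s) (total 0); column heights now [0 8 7 5 0], max=8
Drop 4: J rot0 at col 2 lands with bottom-row=7; cleared 0 line(s) (total 0); column heights now [0 8 9 8 8], max=9
Drop 5: I rot3 at col 0 lands with bottom-row=0; cleared 0 line(s) (total 0); column heights now [4 8 9 8 8], max=9

Answer: ..#..
.####
.##..
..#..
.###.
##...
##...
###..
#.#..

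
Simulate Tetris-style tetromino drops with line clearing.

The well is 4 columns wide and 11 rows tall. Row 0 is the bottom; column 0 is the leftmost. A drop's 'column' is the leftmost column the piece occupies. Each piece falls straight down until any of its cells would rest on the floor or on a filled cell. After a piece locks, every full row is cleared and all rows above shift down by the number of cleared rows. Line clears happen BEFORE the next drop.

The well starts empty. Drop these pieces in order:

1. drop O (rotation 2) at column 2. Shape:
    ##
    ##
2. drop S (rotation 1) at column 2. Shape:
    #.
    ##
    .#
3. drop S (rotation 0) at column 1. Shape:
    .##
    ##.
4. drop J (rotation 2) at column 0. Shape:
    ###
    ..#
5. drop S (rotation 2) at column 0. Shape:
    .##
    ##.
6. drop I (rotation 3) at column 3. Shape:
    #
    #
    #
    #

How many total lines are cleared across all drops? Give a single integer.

Answer: 1

Derivation:
Drop 1: O rot2 at col 2 lands with bottom-row=0; cleared 0 line(s) (total 0); column heights now [0 0 2 2], max=2
Drop 2: S rot1 at col 2 lands with bottom-row=2; cleared 0 line(s) (total 0); column heights now [0 0 5 4], max=5
Drop 3: S rot0 at col 1 lands with bottom-row=5; cleared 0 line(s) (total 0); column heights now [0 6 7 7], max=7
Drop 4: J rot2 at col 0 lands with bottom-row=7; cleared 0 line(s) (total 0); column heights now [9 9 9 7], max=9
Drop 5: S rot2 at col 0 lands with bottom-row=9; cleared 0 line(s) (total 0); column heights now [10 11 11 7], max=11
Drop 6: I rot3 at col 3 lands with bottom-row=7; cleared 1 line(s) (total 1); column heights now [9 10 10 10], max=10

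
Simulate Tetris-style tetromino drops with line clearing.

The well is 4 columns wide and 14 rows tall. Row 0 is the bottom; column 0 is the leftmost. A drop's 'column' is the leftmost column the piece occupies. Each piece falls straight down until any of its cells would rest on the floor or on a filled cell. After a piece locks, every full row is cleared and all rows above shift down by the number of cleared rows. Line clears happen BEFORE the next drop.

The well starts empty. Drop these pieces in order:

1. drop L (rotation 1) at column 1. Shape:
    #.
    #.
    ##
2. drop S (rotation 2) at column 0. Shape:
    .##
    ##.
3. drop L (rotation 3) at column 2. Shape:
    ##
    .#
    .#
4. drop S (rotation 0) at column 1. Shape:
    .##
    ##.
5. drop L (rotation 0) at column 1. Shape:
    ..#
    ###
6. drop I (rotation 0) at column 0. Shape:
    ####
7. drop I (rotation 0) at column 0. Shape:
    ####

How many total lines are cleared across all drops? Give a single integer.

Drop 1: L rot1 at col 1 lands with bottom-row=0; cleared 0 line(s) (total 0); column heights now [0 3 1 0], max=3
Drop 2: S rot2 at col 0 lands with bottom-row=3; cleared 0 line(s) (total 0); column heights now [4 5 5 0], max=5
Drop 3: L rot3 at col 2 lands with bottom-row=3; cleared 0 line(s) (total 0); column heights now [4 5 6 6], max=6
Drop 4: S rot0 at col 1 lands with bottom-row=6; cleared 0 line(s) (total 0); column heights now [4 7 8 8], max=8
Drop 5: L rot0 at col 1 lands with bottom-row=8; cleared 0 line(s) (total 0); column heights now [4 9 9 10], max=10
Drop 6: I rot0 at col 0 lands with bottom-row=10; cleared 1 line(s) (total 1); column heights now [4 9 9 10], max=10
Drop 7: I rot0 at col 0 lands with bottom-row=10; cleared 1 line(s) (total 2); column heights now [4 9 9 10], max=10

Answer: 2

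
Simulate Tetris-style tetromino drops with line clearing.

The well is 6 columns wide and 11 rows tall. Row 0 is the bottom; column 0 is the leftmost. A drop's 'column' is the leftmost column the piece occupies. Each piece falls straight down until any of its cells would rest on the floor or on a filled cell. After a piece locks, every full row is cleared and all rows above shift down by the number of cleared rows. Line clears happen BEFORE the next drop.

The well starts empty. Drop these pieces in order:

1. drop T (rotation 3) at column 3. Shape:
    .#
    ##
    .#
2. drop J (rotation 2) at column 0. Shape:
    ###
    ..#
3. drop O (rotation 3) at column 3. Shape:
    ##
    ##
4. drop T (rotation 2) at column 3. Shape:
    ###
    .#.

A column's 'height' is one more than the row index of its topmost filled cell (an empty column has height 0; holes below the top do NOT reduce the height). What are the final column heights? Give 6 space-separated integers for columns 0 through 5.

Answer: 2 2 2 7 7 7

Derivation:
Drop 1: T rot3 at col 3 lands with bottom-row=0; cleared 0 line(s) (total 0); column heights now [0 0 0 2 3 0], max=3
Drop 2: J rot2 at col 0 lands with bottom-row=0; cleared 0 line(s) (total 0); column heights now [2 2 2 2 3 0], max=3
Drop 3: O rot3 at col 3 lands with bottom-row=3; cleared 0 line(s) (total 0); column heights now [2 2 2 5 5 0], max=5
Drop 4: T rot2 at col 3 lands with bottom-row=5; cleared 0 line(s) (total 0); column heights now [2 2 2 7 7 7], max=7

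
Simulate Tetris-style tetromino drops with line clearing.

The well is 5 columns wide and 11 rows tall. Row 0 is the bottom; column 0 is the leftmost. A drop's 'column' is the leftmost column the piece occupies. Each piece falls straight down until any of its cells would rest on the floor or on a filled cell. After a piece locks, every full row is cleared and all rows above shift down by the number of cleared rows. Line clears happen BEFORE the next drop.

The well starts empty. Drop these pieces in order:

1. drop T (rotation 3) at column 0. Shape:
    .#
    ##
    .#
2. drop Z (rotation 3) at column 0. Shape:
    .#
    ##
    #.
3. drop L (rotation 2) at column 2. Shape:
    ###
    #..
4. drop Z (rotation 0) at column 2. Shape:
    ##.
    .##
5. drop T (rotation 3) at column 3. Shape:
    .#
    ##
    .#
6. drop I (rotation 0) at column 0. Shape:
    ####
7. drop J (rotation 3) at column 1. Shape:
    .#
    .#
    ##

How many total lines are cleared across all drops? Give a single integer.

Answer: 2

Derivation:
Drop 1: T rot3 at col 0 lands with bottom-row=0; cleared 0 line(s) (total 0); column heights now [2 3 0 0 0], max=3
Drop 2: Z rot3 at col 0 lands with bottom-row=2; cleared 0 line(s) (total 0); column heights now [4 5 0 0 0], max=5
Drop 3: L rot2 at col 2 lands with bottom-row=0; cleared 1 line(s) (total 1); column heights now [3 4 1 0 0], max=4
Drop 4: Z rot0 at col 2 lands with bottom-row=0; cleared 0 line(s) (total 1); column heights now [3 4 2 2 1], max=4
Drop 5: T rot3 at col 3 lands with bottom-row=1; cleared 1 line(s) (total 2); column heights now [2 3 1 2 3], max=3
Drop 6: I rot0 at col 0 lands with bottom-row=3; cleared 0 line(s) (total 2); column heights now [4 4 4 4 3], max=4
Drop 7: J rot3 at col 1 lands with bottom-row=4; cleared 0 line(s) (total 2); column heights now [4 5 7 4 3], max=7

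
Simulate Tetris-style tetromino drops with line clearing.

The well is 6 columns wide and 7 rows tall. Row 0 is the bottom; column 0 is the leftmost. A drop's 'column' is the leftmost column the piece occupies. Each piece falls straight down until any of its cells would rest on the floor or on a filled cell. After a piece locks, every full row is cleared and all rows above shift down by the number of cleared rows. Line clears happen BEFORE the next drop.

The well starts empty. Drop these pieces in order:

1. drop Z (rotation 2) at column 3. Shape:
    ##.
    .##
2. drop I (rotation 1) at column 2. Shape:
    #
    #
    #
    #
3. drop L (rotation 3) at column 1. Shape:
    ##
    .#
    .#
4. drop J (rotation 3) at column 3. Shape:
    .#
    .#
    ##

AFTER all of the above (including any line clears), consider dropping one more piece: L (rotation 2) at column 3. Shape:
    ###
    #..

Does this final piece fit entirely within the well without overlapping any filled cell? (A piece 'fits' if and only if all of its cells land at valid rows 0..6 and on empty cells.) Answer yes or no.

Answer: yes

Derivation:
Drop 1: Z rot2 at col 3 lands with bottom-row=0; cleared 0 line(s) (total 0); column heights now [0 0 0 2 2 1], max=2
Drop 2: I rot1 at col 2 lands with bottom-row=0; cleared 0 line(s) (total 0); column heights now [0 0 4 2 2 1], max=4
Drop 3: L rot3 at col 1 lands with bottom-row=4; cleared 0 line(s) (total 0); column heights now [0 7 7 2 2 1], max=7
Drop 4: J rot3 at col 3 lands with bottom-row=2; cleared 0 line(s) (total 0); column heights now [0 7 7 3 5 1], max=7
Test piece L rot2 at col 3 (width 3): heights before test = [0 7 7 3 5 1]; fits = True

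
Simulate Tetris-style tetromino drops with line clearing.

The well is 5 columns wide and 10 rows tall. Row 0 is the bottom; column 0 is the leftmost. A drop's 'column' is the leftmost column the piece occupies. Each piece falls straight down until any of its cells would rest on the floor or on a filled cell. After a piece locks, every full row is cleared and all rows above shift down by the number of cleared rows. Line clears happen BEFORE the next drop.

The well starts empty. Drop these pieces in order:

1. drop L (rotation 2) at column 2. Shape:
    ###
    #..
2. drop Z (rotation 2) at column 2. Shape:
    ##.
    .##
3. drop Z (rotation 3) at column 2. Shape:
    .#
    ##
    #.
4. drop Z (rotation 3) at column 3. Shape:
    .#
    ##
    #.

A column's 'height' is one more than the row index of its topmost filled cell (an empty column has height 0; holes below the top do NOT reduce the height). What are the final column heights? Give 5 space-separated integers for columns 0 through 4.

Drop 1: L rot2 at col 2 lands with bottom-row=0; cleared 0 line(s) (total 0); column heights now [0 0 2 2 2], max=2
Drop 2: Z rot2 at col 2 lands with bottom-row=2; cleared 0 line(s) (total 0); column heights now [0 0 4 4 3], max=4
Drop 3: Z rot3 at col 2 lands with bottom-row=4; cleared 0 line(s) (total 0); column heights now [0 0 6 7 3], max=7
Drop 4: Z rot3 at col 3 lands with bottom-row=7; cleared 0 line(s) (total 0); column heights now [0 0 6 9 10], max=10

Answer: 0 0 6 9 10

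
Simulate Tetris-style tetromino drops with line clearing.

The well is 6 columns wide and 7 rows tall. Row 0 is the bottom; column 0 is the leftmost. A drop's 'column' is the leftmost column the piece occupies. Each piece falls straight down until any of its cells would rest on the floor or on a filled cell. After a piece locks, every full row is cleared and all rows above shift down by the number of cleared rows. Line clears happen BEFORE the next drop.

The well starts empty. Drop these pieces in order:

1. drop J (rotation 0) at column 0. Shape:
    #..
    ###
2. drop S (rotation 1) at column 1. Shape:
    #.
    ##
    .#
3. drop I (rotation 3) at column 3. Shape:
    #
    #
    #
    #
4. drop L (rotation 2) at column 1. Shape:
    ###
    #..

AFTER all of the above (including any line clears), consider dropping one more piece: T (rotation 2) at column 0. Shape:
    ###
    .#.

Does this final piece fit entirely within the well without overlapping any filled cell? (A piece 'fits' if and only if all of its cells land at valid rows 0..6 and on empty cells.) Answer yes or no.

Answer: no

Derivation:
Drop 1: J rot0 at col 0 lands with bottom-row=0; cleared 0 line(s) (total 0); column heights now [2 1 1 0 0 0], max=2
Drop 2: S rot1 at col 1 lands with bottom-row=1; cleared 0 line(s) (total 0); column heights now [2 4 3 0 0 0], max=4
Drop 3: I rot3 at col 3 lands with bottom-row=0; cleared 0 line(s) (total 0); column heights now [2 4 3 4 0 0], max=4
Drop 4: L rot2 at col 1 lands with bottom-row=4; cleared 0 line(s) (total 0); column heights now [2 6 6 6 0 0], max=6
Test piece T rot2 at col 0 (width 3): heights before test = [2 6 6 6 0 0]; fits = False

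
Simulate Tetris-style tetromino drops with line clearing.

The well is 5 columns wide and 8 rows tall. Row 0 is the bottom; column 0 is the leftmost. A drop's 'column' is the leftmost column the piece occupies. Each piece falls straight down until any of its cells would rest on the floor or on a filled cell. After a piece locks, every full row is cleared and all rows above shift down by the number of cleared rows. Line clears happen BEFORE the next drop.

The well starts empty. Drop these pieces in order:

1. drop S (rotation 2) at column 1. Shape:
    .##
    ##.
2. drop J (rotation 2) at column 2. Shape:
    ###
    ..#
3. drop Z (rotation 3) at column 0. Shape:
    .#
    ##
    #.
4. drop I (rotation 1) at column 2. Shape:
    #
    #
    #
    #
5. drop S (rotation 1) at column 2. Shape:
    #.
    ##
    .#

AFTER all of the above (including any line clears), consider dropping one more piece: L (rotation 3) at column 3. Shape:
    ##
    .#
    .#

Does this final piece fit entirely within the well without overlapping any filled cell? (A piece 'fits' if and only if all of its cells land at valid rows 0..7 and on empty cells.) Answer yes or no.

Answer: yes

Derivation:
Drop 1: S rot2 at col 1 lands with bottom-row=0; cleared 0 line(s) (total 0); column heights now [0 1 2 2 0], max=2
Drop 2: J rot2 at col 2 lands with bottom-row=1; cleared 0 line(s) (total 0); column heights now [0 1 3 3 3], max=3
Drop 3: Z rot3 at col 0 lands with bottom-row=0; cleared 1 line(s) (total 1); column heights now [1 2 2 2 2], max=2
Drop 4: I rot1 at col 2 lands with bottom-row=2; cleared 0 line(s) (total 1); column heights now [1 2 6 2 2], max=6
Drop 5: S rot1 at col 2 lands with bottom-row=5; cleared 0 line(s) (total 1); column heights now [1 2 8 7 2], max=8
Test piece L rot3 at col 3 (width 2): heights before test = [1 2 8 7 2]; fits = True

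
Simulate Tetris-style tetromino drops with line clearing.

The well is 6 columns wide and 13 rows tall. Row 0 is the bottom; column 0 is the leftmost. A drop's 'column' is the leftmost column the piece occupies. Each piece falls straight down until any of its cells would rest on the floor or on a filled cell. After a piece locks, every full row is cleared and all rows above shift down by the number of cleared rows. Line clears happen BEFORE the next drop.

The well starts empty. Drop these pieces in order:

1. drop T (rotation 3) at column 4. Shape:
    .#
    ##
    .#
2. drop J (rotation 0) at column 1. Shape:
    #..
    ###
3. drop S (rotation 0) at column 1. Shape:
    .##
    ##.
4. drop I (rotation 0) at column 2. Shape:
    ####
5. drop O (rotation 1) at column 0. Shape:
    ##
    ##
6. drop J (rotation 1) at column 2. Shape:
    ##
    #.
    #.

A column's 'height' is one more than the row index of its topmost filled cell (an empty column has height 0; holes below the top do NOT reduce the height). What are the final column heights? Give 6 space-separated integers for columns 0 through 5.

Drop 1: T rot3 at col 4 lands with bottom-row=0; cleared 0 line(s) (total 0); column heights now [0 0 0 0 2 3], max=3
Drop 2: J rot0 at col 1 lands with bottom-row=0; cleared 0 line(s) (total 0); column heights now [0 2 1 1 2 3], max=3
Drop 3: S rot0 at col 1 lands with bottom-row=2; cleared 0 line(s) (total 0); column heights now [0 3 4 4 2 3], max=4
Drop 4: I rot0 at col 2 lands with bottom-row=4; cleared 0 line(s) (total 0); column heights now [0 3 5 5 5 5], max=5
Drop 5: O rot1 at col 0 lands with bottom-row=3; cleared 1 line(s) (total 1); column heights now [4 4 4 4 2 3], max=4
Drop 6: J rot1 at col 2 lands with bottom-row=4; cleared 0 line(s) (total 1); column heights now [4 4 7 7 2 3], max=7

Answer: 4 4 7 7 2 3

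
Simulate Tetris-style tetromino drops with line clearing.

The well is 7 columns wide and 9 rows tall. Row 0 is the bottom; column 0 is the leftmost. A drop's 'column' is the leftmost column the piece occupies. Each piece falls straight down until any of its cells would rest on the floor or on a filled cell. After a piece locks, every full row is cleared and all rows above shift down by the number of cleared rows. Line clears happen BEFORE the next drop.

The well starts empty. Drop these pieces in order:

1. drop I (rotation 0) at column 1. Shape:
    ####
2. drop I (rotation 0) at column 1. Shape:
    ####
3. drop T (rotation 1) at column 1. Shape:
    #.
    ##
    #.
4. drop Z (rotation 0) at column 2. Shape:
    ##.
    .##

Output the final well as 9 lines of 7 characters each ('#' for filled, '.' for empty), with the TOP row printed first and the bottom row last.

Drop 1: I rot0 at col 1 lands with bottom-row=0; cleared 0 line(s) (total 0); column heights now [0 1 1 1 1 0 0], max=1
Drop 2: I rot0 at col 1 lands with bottom-row=1; cleared 0 line(s) (total 0); column heights now [0 2 2 2 2 0 0], max=2
Drop 3: T rot1 at col 1 lands with bottom-row=2; cleared 0 line(s) (total 0); column heights now [0 5 4 2 2 0 0], max=5
Drop 4: Z rot0 at col 2 lands with bottom-row=3; cleared 0 line(s) (total 0); column heights now [0 5 5 5 4 0 0], max=5

Answer: .......
.......
.......
.......
.###...
.####..
.#.....
.####..
.####..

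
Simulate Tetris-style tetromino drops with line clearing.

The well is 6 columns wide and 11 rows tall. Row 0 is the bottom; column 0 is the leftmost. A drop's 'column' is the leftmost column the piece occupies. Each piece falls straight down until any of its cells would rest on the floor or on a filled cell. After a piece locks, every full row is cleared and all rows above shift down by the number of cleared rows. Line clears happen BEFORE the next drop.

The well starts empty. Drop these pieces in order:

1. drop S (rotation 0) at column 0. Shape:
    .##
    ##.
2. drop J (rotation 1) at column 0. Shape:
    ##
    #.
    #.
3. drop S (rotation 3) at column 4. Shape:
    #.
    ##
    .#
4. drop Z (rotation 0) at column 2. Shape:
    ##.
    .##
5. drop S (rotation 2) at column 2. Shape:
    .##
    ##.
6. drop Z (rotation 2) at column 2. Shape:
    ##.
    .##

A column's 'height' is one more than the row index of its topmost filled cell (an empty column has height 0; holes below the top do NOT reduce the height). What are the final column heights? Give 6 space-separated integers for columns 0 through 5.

Answer: 4 4 9 9 8 2

Derivation:
Drop 1: S rot0 at col 0 lands with bottom-row=0; cleared 0 line(s) (total 0); column heights now [1 2 2 0 0 0], max=2
Drop 2: J rot1 at col 0 lands with bottom-row=1; cleared 0 line(s) (total 0); column heights now [4 4 2 0 0 0], max=4
Drop 3: S rot3 at col 4 lands with bottom-row=0; cleared 0 line(s) (total 0); column heights now [4 4 2 0 3 2], max=4
Drop 4: Z rot0 at col 2 lands with bottom-row=3; cleared 0 line(s) (total 0); column heights now [4 4 5 5 4 2], max=5
Drop 5: S rot2 at col 2 lands with bottom-row=5; cleared 0 line(s) (total 0); column heights now [4 4 6 7 7 2], max=7
Drop 6: Z rot2 at col 2 lands with bottom-row=7; cleared 0 line(s) (total 0); column heights now [4 4 9 9 8 2], max=9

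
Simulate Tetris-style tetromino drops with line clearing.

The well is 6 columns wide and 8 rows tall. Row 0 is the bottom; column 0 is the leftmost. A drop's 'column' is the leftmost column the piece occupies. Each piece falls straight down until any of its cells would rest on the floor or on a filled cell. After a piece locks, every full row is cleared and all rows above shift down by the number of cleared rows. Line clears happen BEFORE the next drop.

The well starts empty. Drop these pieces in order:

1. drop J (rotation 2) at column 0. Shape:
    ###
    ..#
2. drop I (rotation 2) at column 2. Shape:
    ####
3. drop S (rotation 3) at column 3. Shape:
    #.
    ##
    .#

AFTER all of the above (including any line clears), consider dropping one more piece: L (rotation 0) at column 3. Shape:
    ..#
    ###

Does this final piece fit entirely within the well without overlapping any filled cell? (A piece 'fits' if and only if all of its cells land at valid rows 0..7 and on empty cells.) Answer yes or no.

Answer: yes

Derivation:
Drop 1: J rot2 at col 0 lands with bottom-row=0; cleared 0 line(s) (total 0); column heights now [2 2 2 0 0 0], max=2
Drop 2: I rot2 at col 2 lands with bottom-row=2; cleared 0 line(s) (total 0); column heights now [2 2 3 3 3 3], max=3
Drop 3: S rot3 at col 3 lands with bottom-row=3; cleared 0 line(s) (total 0); column heights now [2 2 3 6 5 3], max=6
Test piece L rot0 at col 3 (width 3): heights before test = [2 2 3 6 5 3]; fits = True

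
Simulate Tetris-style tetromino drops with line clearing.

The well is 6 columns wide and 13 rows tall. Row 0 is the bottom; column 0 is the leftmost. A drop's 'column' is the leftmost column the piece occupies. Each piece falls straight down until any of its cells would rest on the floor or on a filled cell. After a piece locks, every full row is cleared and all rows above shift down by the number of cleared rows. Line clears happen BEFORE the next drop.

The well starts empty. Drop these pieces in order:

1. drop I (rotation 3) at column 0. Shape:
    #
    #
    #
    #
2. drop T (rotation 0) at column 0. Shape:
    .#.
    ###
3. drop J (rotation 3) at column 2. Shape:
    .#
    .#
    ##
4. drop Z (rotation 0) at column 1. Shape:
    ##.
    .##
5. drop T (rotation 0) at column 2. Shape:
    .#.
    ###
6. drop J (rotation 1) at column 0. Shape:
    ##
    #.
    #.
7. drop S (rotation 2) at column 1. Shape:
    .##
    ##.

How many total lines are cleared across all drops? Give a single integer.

Answer: 0

Derivation:
Drop 1: I rot3 at col 0 lands with bottom-row=0; cleared 0 line(s) (total 0); column heights now [4 0 0 0 0 0], max=4
Drop 2: T rot0 at col 0 lands with bottom-row=4; cleared 0 line(s) (total 0); column heights now [5 6 5 0 0 0], max=6
Drop 3: J rot3 at col 2 lands with bottom-row=5; cleared 0 line(s) (total 0); column heights now [5 6 6 8 0 0], max=8
Drop 4: Z rot0 at col 1 lands with bottom-row=8; cleared 0 line(s) (total 0); column heights now [5 10 10 9 0 0], max=10
Drop 5: T rot0 at col 2 lands with bottom-row=10; cleared 0 line(s) (total 0); column heights now [5 10 11 12 11 0], max=12
Drop 6: J rot1 at col 0 lands with bottom-row=8; cleared 0 line(s) (total 0); column heights now [11 11 11 12 11 0], max=12
Drop 7: S rot2 at col 1 lands with bottom-row=11; cleared 0 line(s) (total 0); column heights now [11 12 13 13 11 0], max=13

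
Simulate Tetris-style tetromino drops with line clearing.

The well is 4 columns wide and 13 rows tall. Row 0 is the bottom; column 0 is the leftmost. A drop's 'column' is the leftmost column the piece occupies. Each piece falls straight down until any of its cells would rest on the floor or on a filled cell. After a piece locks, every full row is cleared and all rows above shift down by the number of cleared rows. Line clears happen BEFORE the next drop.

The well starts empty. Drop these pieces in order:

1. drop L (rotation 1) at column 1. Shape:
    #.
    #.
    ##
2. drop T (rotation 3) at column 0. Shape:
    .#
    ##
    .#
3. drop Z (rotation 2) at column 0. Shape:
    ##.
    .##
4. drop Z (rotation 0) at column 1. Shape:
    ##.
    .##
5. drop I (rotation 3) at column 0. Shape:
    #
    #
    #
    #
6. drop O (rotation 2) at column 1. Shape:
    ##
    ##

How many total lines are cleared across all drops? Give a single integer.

Drop 1: L rot1 at col 1 lands with bottom-row=0; cleared 0 line(s) (total 0); column heights now [0 3 1 0], max=3
Drop 2: T rot3 at col 0 lands with bottom-row=3; cleared 0 line(s) (total 0); column heights now [5 6 1 0], max=6
Drop 3: Z rot2 at col 0 lands with bottom-row=6; cleared 0 line(s) (total 0); column heights now [8 8 7 0], max=8
Drop 4: Z rot0 at col 1 lands with bottom-row=7; cleared 1 line(s) (total 1); column heights now [5 8 8 0], max=8
Drop 5: I rot3 at col 0 lands with bottom-row=5; cleared 0 line(s) (total 1); column heights now [9 8 8 0], max=9
Drop 6: O rot2 at col 1 lands with bottom-row=8; cleared 0 line(s) (total 1); column heights now [9 10 10 0], max=10

Answer: 1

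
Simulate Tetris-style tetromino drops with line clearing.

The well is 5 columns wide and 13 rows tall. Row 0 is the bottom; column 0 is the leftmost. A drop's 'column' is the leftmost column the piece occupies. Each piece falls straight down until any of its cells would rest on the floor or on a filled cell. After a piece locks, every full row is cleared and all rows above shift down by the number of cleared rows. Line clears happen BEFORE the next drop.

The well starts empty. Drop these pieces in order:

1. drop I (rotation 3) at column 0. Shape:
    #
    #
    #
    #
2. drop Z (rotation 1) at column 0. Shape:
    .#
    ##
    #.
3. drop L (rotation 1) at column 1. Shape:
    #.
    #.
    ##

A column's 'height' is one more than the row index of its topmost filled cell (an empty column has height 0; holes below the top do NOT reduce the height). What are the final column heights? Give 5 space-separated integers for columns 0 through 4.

Drop 1: I rot3 at col 0 lands with bottom-row=0; cleared 0 line(s) (total 0); column heights now [4 0 0 0 0], max=4
Drop 2: Z rot1 at col 0 lands with bottom-row=4; cleared 0 line(s) (total 0); column heights now [6 7 0 0 0], max=7
Drop 3: L rot1 at col 1 lands with bottom-row=7; cleared 0 line(s) (total 0); column heights now [6 10 8 0 0], max=10

Answer: 6 10 8 0 0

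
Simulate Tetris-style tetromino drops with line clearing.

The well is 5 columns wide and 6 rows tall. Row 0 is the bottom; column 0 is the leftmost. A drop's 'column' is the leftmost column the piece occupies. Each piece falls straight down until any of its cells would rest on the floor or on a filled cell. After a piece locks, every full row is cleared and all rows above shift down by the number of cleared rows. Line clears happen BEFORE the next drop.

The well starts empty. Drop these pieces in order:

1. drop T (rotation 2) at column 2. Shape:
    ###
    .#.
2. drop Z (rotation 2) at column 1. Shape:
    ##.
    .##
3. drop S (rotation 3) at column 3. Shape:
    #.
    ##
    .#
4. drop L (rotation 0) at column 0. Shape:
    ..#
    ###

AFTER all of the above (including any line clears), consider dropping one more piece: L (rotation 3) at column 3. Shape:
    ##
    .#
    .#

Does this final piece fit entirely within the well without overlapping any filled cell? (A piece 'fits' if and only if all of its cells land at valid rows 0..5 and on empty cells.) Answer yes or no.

Drop 1: T rot2 at col 2 lands with bottom-row=0; cleared 0 line(s) (total 0); column heights now [0 0 2 2 2], max=2
Drop 2: Z rot2 at col 1 lands with bottom-row=2; cleared 0 line(s) (total 0); column heights now [0 4 4 3 2], max=4
Drop 3: S rot3 at col 3 lands with bottom-row=2; cleared 0 line(s) (total 0); column heights now [0 4 4 5 4], max=5
Drop 4: L rot0 at col 0 lands with bottom-row=4; cleared 0 line(s) (total 0); column heights now [5 5 6 5 4], max=6
Test piece L rot3 at col 3 (width 2): heights before test = [5 5 6 5 4]; fits = False

Answer: no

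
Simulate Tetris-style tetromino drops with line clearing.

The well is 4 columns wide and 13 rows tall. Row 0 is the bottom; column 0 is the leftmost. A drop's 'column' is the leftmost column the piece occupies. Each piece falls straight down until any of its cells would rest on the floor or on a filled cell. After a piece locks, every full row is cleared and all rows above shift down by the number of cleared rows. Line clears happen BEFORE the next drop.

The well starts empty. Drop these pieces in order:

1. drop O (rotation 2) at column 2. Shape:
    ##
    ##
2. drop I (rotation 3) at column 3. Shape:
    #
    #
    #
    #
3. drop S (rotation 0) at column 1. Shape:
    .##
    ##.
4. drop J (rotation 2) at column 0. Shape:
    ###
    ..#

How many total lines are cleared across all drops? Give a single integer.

Answer: 0

Derivation:
Drop 1: O rot2 at col 2 lands with bottom-row=0; cleared 0 line(s) (total 0); column heights now [0 0 2 2], max=2
Drop 2: I rot3 at col 3 lands with bottom-row=2; cleared 0 line(s) (total 0); column heights now [0 0 2 6], max=6
Drop 3: S rot0 at col 1 lands with bottom-row=5; cleared 0 line(s) (total 0); column heights now [0 6 7 7], max=7
Drop 4: J rot2 at col 0 lands with bottom-row=7; cleared 0 line(s) (total 0); column heights now [9 9 9 7], max=9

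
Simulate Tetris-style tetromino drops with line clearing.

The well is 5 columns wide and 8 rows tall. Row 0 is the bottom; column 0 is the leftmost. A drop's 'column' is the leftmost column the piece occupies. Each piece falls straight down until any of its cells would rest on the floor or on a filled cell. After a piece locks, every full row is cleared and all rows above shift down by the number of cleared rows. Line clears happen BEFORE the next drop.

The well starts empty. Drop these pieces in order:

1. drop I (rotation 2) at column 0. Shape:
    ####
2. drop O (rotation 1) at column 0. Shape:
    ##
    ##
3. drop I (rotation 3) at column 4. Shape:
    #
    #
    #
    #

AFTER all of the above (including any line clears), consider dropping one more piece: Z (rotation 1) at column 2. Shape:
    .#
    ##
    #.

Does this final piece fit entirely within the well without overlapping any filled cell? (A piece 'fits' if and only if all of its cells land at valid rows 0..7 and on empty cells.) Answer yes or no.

Answer: yes

Derivation:
Drop 1: I rot2 at col 0 lands with bottom-row=0; cleared 0 line(s) (total 0); column heights now [1 1 1 1 0], max=1
Drop 2: O rot1 at col 0 lands with bottom-row=1; cleared 0 line(s) (total 0); column heights now [3 3 1 1 0], max=3
Drop 3: I rot3 at col 4 lands with bottom-row=0; cleared 1 line(s) (total 1); column heights now [2 2 0 0 3], max=3
Test piece Z rot1 at col 2 (width 2): heights before test = [2 2 0 0 3]; fits = True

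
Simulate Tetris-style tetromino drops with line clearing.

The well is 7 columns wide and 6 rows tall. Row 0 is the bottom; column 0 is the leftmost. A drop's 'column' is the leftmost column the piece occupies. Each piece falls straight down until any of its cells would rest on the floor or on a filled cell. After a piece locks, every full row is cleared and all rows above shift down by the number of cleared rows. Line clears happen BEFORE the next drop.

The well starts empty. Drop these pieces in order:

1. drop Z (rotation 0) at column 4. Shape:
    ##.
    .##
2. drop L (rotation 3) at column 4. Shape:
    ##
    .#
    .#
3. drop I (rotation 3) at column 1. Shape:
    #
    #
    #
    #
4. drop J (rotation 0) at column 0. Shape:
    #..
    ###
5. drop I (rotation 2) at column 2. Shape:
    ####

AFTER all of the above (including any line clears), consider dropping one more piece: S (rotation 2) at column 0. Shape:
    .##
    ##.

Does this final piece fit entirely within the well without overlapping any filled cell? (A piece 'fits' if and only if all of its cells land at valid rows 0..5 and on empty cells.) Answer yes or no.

Answer: no

Derivation:
Drop 1: Z rot0 at col 4 lands with bottom-row=0; cleared 0 line(s) (total 0); column heights now [0 0 0 0 2 2 1], max=2
Drop 2: L rot3 at col 4 lands with bottom-row=2; cleared 0 line(s) (total 0); column heights now [0 0 0 0 5 5 1], max=5
Drop 3: I rot3 at col 1 lands with bottom-row=0; cleared 0 line(s) (total 0); column heights now [0 4 0 0 5 5 1], max=5
Drop 4: J rot0 at col 0 lands with bottom-row=4; cleared 0 line(s) (total 0); column heights now [6 5 5 0 5 5 1], max=6
Drop 5: I rot2 at col 2 lands with bottom-row=5; cleared 0 line(s) (total 0); column heights now [6 5 6 6 6 6 1], max=6
Test piece S rot2 at col 0 (width 3): heights before test = [6 5 6 6 6 6 1]; fits = False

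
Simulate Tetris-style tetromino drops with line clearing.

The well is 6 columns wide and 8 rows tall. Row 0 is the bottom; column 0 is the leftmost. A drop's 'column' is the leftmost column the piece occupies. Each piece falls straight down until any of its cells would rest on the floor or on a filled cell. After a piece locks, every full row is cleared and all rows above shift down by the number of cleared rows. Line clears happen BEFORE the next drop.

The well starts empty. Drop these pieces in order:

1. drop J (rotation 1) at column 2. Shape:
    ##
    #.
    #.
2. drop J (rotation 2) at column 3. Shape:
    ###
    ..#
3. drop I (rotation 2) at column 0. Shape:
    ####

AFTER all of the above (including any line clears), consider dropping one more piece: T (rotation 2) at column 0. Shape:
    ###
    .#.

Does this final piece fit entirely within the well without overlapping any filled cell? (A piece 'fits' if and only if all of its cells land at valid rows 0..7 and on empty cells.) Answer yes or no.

Answer: yes

Derivation:
Drop 1: J rot1 at col 2 lands with bottom-row=0; cleared 0 line(s) (total 0); column heights now [0 0 3 3 0 0], max=3
Drop 2: J rot2 at col 3 lands with bottom-row=2; cleared 0 line(s) (total 0); column heights now [0 0 3 4 4 4], max=4
Drop 3: I rot2 at col 0 lands with bottom-row=4; cleared 0 line(s) (total 0); column heights now [5 5 5 5 4 4], max=5
Test piece T rot2 at col 0 (width 3): heights before test = [5 5 5 5 4 4]; fits = True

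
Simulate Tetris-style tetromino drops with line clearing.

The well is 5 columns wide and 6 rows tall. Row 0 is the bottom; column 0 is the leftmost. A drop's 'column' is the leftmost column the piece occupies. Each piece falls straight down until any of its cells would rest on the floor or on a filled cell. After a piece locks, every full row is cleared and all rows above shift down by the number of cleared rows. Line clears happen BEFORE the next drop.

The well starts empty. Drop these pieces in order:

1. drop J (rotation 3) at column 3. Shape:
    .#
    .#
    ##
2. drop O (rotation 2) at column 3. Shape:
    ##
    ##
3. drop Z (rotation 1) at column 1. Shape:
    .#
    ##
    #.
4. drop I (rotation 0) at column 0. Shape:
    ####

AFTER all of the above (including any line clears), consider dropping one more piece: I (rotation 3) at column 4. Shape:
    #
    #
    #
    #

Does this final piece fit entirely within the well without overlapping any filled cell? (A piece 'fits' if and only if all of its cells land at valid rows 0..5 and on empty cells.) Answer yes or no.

Drop 1: J rot3 at col 3 lands with bottom-row=0; cleared 0 line(s) (total 0); column heights now [0 0 0 1 3], max=3
Drop 2: O rot2 at col 3 lands with bottom-row=3; cleared 0 line(s) (total 0); column heights now [0 0 0 5 5], max=5
Drop 3: Z rot1 at col 1 lands with bottom-row=0; cleared 0 line(s) (total 0); column heights now [0 2 3 5 5], max=5
Drop 4: I rot0 at col 0 lands with bottom-row=5; cleared 0 line(s) (total 0); column heights now [6 6 6 6 5], max=6
Test piece I rot3 at col 4 (width 1): heights before test = [6 6 6 6 5]; fits = False

Answer: no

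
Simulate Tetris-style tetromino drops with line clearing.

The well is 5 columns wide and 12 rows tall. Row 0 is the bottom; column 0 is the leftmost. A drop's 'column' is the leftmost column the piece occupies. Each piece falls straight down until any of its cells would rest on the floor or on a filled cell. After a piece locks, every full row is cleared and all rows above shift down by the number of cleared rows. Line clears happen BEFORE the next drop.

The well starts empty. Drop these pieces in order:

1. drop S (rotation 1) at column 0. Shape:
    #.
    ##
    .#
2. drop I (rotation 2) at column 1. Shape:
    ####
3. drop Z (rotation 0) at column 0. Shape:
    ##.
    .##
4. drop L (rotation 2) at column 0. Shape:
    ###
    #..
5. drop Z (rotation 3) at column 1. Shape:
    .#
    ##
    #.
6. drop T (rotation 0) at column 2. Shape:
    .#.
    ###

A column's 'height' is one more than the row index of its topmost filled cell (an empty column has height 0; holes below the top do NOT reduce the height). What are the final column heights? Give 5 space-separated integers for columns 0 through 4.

Drop 1: S rot1 at col 0 lands with bottom-row=0; cleared 0 line(s) (total 0); column heights now [3 2 0 0 0], max=3
Drop 2: I rot2 at col 1 lands with bottom-row=2; cleared 1 line(s) (total 1); column heights now [2 2 0 0 0], max=2
Drop 3: Z rot0 at col 0 lands with bottom-row=2; cleared 0 line(s) (total 1); column heights now [4 4 3 0 0], max=4
Drop 4: L rot2 at col 0 lands with bottom-row=4; cleared 0 line(s) (total 1); column heights now [6 6 6 0 0], max=6
Drop 5: Z rot3 at col 1 lands with bottom-row=6; cleared 0 line(s) (total 1); column heights now [6 8 9 0 0], max=9
Drop 6: T rot0 at col 2 lands with bottom-row=9; cleared 0 line(s) (total 1); column heights now [6 8 10 11 10], max=11

Answer: 6 8 10 11 10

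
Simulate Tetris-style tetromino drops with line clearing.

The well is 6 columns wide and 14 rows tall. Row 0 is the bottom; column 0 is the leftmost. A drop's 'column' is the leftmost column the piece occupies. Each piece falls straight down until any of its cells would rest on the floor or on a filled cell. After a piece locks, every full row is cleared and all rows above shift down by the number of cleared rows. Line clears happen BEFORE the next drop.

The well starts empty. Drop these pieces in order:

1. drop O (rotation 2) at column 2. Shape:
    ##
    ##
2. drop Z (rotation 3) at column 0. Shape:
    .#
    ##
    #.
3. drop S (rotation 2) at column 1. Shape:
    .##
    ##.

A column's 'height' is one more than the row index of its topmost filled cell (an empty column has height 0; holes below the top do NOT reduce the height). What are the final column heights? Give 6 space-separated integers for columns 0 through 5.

Drop 1: O rot2 at col 2 lands with bottom-row=0; cleared 0 line(s) (total 0); column heights now [0 0 2 2 0 0], max=2
Drop 2: Z rot3 at col 0 lands with bottom-row=0; cleared 0 line(s) (total 0); column heights now [2 3 2 2 0 0], max=3
Drop 3: S rot2 at col 1 lands with bottom-row=3; cleared 0 line(s) (total 0); column heights now [2 4 5 5 0 0], max=5

Answer: 2 4 5 5 0 0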